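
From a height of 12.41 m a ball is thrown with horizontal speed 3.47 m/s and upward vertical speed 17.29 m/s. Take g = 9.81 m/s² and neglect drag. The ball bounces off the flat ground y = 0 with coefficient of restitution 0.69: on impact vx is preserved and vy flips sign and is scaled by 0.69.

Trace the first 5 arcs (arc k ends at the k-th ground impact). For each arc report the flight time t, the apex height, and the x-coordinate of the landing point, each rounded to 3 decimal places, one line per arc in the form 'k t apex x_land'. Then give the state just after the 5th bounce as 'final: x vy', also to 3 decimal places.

Arc 1: start y=12.410, vy=17.290 → t=4.137, apex=27.647, x_land=14.354, impact vy=-23.290
  bounce: vy ← 0.69·23.290 = 16.070
Arc 2: start y=0.000, vy=16.070 → t=3.276, apex=13.163, x_land=25.723, impact vy=-16.070
  bounce: vy ← 0.69·16.070 = 11.088
Arc 3: start y=0.000, vy=11.088 → t=2.261, apex=6.267, x_land=33.567, impact vy=-11.088
  bounce: vy ← 0.69·11.088 = 7.651
Arc 4: start y=0.000, vy=7.651 → t=1.560, apex=2.984, x_land=38.980, impact vy=-7.651
  bounce: vy ← 0.69·7.651 = 5.279
Arc 5: start y=0.000, vy=5.279 → t=1.076, apex=1.420, x_land=42.714, impact vy=-5.279
  bounce: vy ← 0.69·5.279 = 3.643

1 4.137 27.647 14.354
2 3.276 13.163 25.723
3 2.261 6.267 33.567
4 1.560 2.984 38.980
5 1.076 1.420 42.714
final: 42.714 3.643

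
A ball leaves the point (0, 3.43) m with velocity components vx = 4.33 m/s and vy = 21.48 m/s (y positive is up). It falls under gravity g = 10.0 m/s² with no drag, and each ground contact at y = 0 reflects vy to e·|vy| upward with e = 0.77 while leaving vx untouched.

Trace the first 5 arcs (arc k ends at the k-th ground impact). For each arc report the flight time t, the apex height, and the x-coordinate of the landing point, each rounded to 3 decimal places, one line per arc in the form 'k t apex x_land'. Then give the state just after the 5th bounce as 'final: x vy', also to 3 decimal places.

1 4.450 26.500 19.269
2 3.545 15.712 34.620
3 2.730 9.315 46.441
4 2.102 5.523 55.543
5 1.619 3.275 62.551
final: 62.551 6.231

Arc 1: start y=3.430, vy=21.480 → t=4.450, apex=26.500, x_land=19.269, impact vy=-23.022
  bounce: vy ← 0.77·23.022 = 17.727
Arc 2: start y=0.000, vy=17.727 → t=3.545, apex=15.712, x_land=34.620, impact vy=-17.727
  bounce: vy ← 0.77·17.727 = 13.649
Arc 3: start y=0.000, vy=13.649 → t=2.730, apex=9.315, x_land=46.441, impact vy=-13.649
  bounce: vy ← 0.77·13.649 = 10.510
Arc 4: start y=0.000, vy=10.510 → t=2.102, apex=5.523, x_land=55.543, impact vy=-10.510
  bounce: vy ← 0.77·10.510 = 8.093
Arc 5: start y=0.000, vy=8.093 → t=1.619, apex=3.275, x_land=62.551, impact vy=-8.093
  bounce: vy ← 0.77·8.093 = 6.231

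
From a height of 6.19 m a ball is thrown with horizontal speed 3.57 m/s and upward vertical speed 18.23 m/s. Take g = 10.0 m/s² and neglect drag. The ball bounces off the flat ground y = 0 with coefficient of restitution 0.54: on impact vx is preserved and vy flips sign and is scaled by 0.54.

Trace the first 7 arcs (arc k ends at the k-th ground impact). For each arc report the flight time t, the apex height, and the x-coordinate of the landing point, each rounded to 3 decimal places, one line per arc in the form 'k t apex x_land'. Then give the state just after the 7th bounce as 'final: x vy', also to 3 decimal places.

Arc 1: start y=6.190, vy=18.230 → t=3.959, apex=22.807, x_land=14.133, impact vy=-21.357
  bounce: vy ← 0.54·21.357 = 11.533
Arc 2: start y=0.000, vy=11.533 → t=2.307, apex=6.650, x_land=22.367, impact vy=-11.533
  bounce: vy ← 0.54·11.533 = 6.228
Arc 3: start y=0.000, vy=6.228 → t=1.246, apex=1.939, x_land=26.814, impact vy=-6.228
  bounce: vy ← 0.54·6.228 = 3.363
Arc 4: start y=0.000, vy=3.363 → t=0.673, apex=0.565, x_land=29.215, impact vy=-3.363
  bounce: vy ← 0.54·3.363 = 1.816
Arc 5: start y=0.000, vy=1.816 → t=0.363, apex=0.165, x_land=30.512, impact vy=-1.816
  bounce: vy ← 0.54·1.816 = 0.981
Arc 6: start y=0.000, vy=0.981 → t=0.196, apex=0.048, x_land=31.212, impact vy=-0.981
  bounce: vy ← 0.54·0.981 = 0.530
Arc 7: start y=0.000, vy=0.530 → t=0.106, apex=0.014, x_land=31.590, impact vy=-0.530
  bounce: vy ← 0.54·0.530 = 0.286

1 3.959 22.807 14.133
2 2.307 6.650 22.367
3 1.246 1.939 26.814
4 0.673 0.565 29.215
5 0.363 0.165 30.512
6 0.196 0.048 31.212
7 0.106 0.014 31.590
final: 31.590 0.286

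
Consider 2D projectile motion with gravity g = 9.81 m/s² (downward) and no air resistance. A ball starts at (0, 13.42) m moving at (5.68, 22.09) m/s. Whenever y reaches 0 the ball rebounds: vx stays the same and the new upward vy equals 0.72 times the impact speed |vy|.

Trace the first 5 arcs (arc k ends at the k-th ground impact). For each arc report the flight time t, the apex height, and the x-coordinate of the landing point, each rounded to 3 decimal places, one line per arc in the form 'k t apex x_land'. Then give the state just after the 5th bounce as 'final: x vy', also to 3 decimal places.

1 5.046 38.291 28.660
2 4.023 19.850 51.513
3 2.897 10.290 67.967
4 2.086 5.334 79.814
5 1.502 2.765 88.344
final: 88.344 5.303

Arc 1: start y=13.420, vy=22.090 → t=5.046, apex=38.291, x_land=28.660, impact vy=-27.409
  bounce: vy ← 0.72·27.409 = 19.735
Arc 2: start y=0.000, vy=19.735 → t=4.023, apex=19.850, x_land=51.513, impact vy=-19.735
  bounce: vy ← 0.72·19.735 = 14.209
Arc 3: start y=0.000, vy=14.209 → t=2.897, apex=10.290, x_land=67.967, impact vy=-14.209
  bounce: vy ← 0.72·14.209 = 10.230
Arc 4: start y=0.000, vy=10.230 → t=2.086, apex=5.334, x_land=79.814, impact vy=-10.230
  bounce: vy ← 0.72·10.230 = 7.366
Arc 5: start y=0.000, vy=7.366 → t=1.502, apex=2.765, x_land=88.344, impact vy=-7.366
  bounce: vy ← 0.72·7.366 = 5.303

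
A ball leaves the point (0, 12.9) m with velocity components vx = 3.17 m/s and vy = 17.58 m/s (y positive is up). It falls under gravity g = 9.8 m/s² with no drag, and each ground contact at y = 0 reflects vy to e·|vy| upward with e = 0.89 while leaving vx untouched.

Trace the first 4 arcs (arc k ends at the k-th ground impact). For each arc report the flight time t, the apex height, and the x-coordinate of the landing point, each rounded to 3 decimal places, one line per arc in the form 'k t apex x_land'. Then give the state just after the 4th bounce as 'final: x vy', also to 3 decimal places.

Arc 1: start y=12.900, vy=17.580 → t=4.213, apex=28.668, x_land=13.354, impact vy=-23.704
  bounce: vy ← 0.89·23.704 = 21.097
Arc 2: start y=0.000, vy=21.097 → t=4.305, apex=22.708, x_land=27.003, impact vy=-21.097
  bounce: vy ← 0.89·21.097 = 18.776
Arc 3: start y=0.000, vy=18.776 → t=3.832, apex=17.987, x_land=39.150, impact vy=-18.776
  bounce: vy ← 0.89·18.776 = 16.711
Arc 4: start y=0.000, vy=16.711 → t=3.410, apex=14.248, x_land=49.961, impact vy=-16.711
  bounce: vy ← 0.89·16.711 = 14.873

1 4.213 28.668 13.354
2 4.305 22.708 27.003
3 3.832 17.987 39.150
4 3.410 14.248 49.961
final: 49.961 14.873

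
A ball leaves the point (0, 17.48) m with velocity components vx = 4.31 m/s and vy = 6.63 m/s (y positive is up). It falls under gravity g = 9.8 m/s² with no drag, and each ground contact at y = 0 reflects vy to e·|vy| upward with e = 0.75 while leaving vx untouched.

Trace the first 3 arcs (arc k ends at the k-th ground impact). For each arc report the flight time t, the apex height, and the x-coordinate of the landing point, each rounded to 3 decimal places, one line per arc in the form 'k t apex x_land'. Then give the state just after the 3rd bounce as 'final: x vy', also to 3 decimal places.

Arc 1: start y=17.480, vy=6.630 → t=2.683, apex=19.723, x_land=11.563, impact vy=-19.661
  bounce: vy ← 0.75·19.661 = 14.746
Arc 2: start y=0.000, vy=14.746 → t=3.009, apex=11.094, x_land=24.533, impact vy=-14.746
  bounce: vy ← 0.75·14.746 = 11.059
Arc 3: start y=0.000, vy=11.059 → t=2.257, apex=6.240, x_land=34.261, impact vy=-11.059
  bounce: vy ← 0.75·11.059 = 8.295

1 2.683 19.723 11.563
2 3.009 11.094 24.533
3 2.257 6.240 34.261
final: 34.261 8.295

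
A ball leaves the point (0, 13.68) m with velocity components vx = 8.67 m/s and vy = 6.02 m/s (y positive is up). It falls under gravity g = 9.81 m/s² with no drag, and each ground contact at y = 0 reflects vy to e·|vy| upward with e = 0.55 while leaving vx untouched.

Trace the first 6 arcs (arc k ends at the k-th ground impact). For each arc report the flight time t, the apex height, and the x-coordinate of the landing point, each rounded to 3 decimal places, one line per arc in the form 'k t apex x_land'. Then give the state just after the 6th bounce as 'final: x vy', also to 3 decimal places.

Arc 1: start y=13.680, vy=6.020 → t=2.393, apex=15.527, x_land=20.746, impact vy=-17.454
  bounce: vy ← 0.55·17.454 = 9.600
Arc 2: start y=0.000, vy=9.600 → t=1.957, apex=4.697, x_land=37.714, impact vy=-9.600
  bounce: vy ← 0.55·9.600 = 5.280
Arc 3: start y=0.000, vy=5.280 → t=1.076, apex=1.421, x_land=47.047, impact vy=-5.280
  bounce: vy ← 0.55·5.280 = 2.904
Arc 4: start y=0.000, vy=2.904 → t=0.592, apex=0.430, x_land=52.180, impact vy=-2.904
  bounce: vy ← 0.55·2.904 = 1.597
Arc 5: start y=0.000, vy=1.597 → t=0.326, apex=0.130, x_land=55.003, impact vy=-1.597
  bounce: vy ← 0.55·1.597 = 0.878
Arc 6: start y=0.000, vy=0.878 → t=0.179, apex=0.039, x_land=56.556, impact vy=-0.878
  bounce: vy ← 0.55·0.878 = 0.483

1 2.393 15.527 20.746
2 1.957 4.697 37.714
3 1.076 1.421 47.047
4 0.592 0.430 52.180
5 0.326 0.130 55.003
6 0.179 0.039 56.556
final: 56.556 0.483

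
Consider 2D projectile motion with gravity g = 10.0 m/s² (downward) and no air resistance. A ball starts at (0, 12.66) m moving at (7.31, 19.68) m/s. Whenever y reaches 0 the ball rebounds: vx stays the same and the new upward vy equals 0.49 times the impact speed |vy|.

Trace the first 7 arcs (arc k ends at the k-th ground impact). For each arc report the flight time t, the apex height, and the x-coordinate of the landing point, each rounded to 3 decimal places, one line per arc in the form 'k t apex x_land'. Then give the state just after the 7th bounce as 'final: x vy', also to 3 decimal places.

Arc 1: start y=12.660, vy=19.680 → t=4.499, apex=32.025, x_land=32.886, impact vy=-25.308
  bounce: vy ← 0.49·25.308 = 12.401
Arc 2: start y=0.000, vy=12.401 → t=2.480, apex=7.689, x_land=51.017, impact vy=-12.401
  bounce: vy ← 0.49·12.401 = 6.076
Arc 3: start y=0.000, vy=6.076 → t=1.215, apex=1.846, x_land=59.900, impact vy=-6.076
  bounce: vy ← 0.49·6.076 = 2.977
Arc 4: start y=0.000, vy=2.977 → t=0.595, apex=0.443, x_land=64.253, impact vy=-2.977
  bounce: vy ← 0.49·2.977 = 1.459
Arc 5: start y=0.000, vy=1.459 → t=0.292, apex=0.106, x_land=66.386, impact vy=-1.459
  bounce: vy ← 0.49·1.459 = 0.715
Arc 6: start y=0.000, vy=0.715 → t=0.143, apex=0.026, x_land=67.432, impact vy=-0.715
  bounce: vy ← 0.49·0.715 = 0.350
Arc 7: start y=0.000, vy=0.350 → t=0.070, apex=0.006, x_land=67.944, impact vy=-0.350
  bounce: vy ← 0.49·0.350 = 0.172

1 4.499 32.025 32.886
2 2.480 7.689 51.017
3 1.215 1.846 59.900
4 0.595 0.443 64.253
5 0.292 0.106 66.386
6 0.143 0.026 67.432
7 0.070 0.006 67.944
final: 67.944 0.172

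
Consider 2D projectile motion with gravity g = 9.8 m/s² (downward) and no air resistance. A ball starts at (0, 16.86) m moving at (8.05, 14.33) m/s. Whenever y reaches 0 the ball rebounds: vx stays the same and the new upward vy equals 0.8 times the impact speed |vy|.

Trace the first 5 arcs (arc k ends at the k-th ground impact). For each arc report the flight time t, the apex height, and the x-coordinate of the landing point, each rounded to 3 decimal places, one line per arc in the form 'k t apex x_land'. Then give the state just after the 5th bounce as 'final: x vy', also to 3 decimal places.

1 3.824 27.337 30.785
2 3.779 17.496 61.207
3 3.023 11.197 85.545
4 2.419 7.166 105.016
5 1.935 4.586 120.592
final: 120.592 7.585

Arc 1: start y=16.860, vy=14.330 → t=3.824, apex=27.337, x_land=30.785, impact vy=-23.147
  bounce: vy ← 0.8·23.147 = 18.518
Arc 2: start y=0.000, vy=18.518 → t=3.779, apex=17.496, x_land=61.207, impact vy=-18.518
  bounce: vy ← 0.8·18.518 = 14.814
Arc 3: start y=0.000, vy=14.814 → t=3.023, apex=11.197, x_land=85.545, impact vy=-14.814
  bounce: vy ← 0.8·14.814 = 11.851
Arc 4: start y=0.000, vy=11.851 → t=2.419, apex=7.166, x_land=105.016, impact vy=-11.851
  bounce: vy ← 0.8·11.851 = 9.481
Arc 5: start y=0.000, vy=9.481 → t=1.935, apex=4.586, x_land=120.592, impact vy=-9.481
  bounce: vy ← 0.8·9.481 = 7.585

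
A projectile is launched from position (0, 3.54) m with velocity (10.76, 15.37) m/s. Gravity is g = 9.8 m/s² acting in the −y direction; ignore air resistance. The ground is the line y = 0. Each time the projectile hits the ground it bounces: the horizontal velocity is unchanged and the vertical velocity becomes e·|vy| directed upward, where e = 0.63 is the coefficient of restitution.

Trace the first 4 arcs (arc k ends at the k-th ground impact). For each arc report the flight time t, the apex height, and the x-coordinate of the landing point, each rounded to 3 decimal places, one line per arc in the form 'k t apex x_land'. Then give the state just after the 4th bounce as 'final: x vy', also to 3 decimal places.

Arc 1: start y=3.540, vy=15.370 → t=3.352, apex=15.593, x_land=36.070, impact vy=-17.482
  bounce: vy ← 0.63·17.482 = 11.014
Arc 2: start y=0.000, vy=11.014 → t=2.248, apex=6.189, x_land=60.255, impact vy=-11.014
  bounce: vy ← 0.63·11.014 = 6.939
Arc 3: start y=0.000, vy=6.939 → t=1.416, apex=2.456, x_land=75.492, impact vy=-6.939
  bounce: vy ← 0.63·6.939 = 4.371
Arc 4: start y=0.000, vy=4.371 → t=0.892, apex=0.975, x_land=85.091, impact vy=-4.371
  bounce: vy ← 0.63·4.371 = 2.754

1 3.352 15.593 36.070
2 2.248 6.189 60.255
3 1.416 2.456 75.492
4 0.892 0.975 85.091
final: 85.091 2.754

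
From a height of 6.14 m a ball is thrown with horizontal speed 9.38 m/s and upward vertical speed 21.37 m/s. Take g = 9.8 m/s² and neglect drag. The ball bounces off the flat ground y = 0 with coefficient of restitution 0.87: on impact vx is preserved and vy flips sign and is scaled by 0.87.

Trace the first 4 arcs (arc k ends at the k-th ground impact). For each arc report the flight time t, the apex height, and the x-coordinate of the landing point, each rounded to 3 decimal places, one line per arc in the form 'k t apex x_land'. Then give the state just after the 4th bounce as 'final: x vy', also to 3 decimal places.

1 4.632 29.440 43.446
2 4.265 22.283 83.452
3 3.711 16.866 118.257
4 3.228 12.766 148.537
final: 148.537 13.762

Arc 1: start y=6.140, vy=21.370 → t=4.632, apex=29.440, x_land=43.446, impact vy=-24.021
  bounce: vy ← 0.87·24.021 = 20.898
Arc 2: start y=0.000, vy=20.898 → t=4.265, apex=22.283, x_land=83.452, impact vy=-20.898
  bounce: vy ← 0.87·20.898 = 18.182
Arc 3: start y=0.000, vy=18.182 → t=3.711, apex=16.866, x_land=118.257, impact vy=-18.182
  bounce: vy ← 0.87·18.182 = 15.818
Arc 4: start y=0.000, vy=15.818 → t=3.228, apex=12.766, x_land=148.537, impact vy=-15.818
  bounce: vy ← 0.87·15.818 = 13.762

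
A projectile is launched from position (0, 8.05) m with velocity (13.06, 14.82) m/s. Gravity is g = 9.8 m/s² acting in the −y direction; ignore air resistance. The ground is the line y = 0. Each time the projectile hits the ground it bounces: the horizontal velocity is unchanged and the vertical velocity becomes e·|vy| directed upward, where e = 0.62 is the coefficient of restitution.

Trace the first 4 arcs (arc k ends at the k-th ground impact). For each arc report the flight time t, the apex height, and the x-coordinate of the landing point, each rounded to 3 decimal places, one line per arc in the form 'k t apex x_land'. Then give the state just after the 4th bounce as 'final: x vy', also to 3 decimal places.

Arc 1: start y=8.050, vy=14.820 → t=3.495, apex=19.256, x_land=45.640, impact vy=-19.427
  bounce: vy ← 0.62·19.427 = 12.045
Arc 2: start y=0.000, vy=12.045 → t=2.458, apex=7.402, x_land=77.743, impact vy=-12.045
  bounce: vy ← 0.62·12.045 = 7.468
Arc 3: start y=0.000, vy=7.468 → t=1.524, apex=2.845, x_land=97.647, impact vy=-7.468
  bounce: vy ← 0.62·7.468 = 4.630
Arc 4: start y=0.000, vy=4.630 → t=0.945, apex=1.094, x_land=109.987, impact vy=-4.630
  bounce: vy ← 0.62·4.630 = 2.871

1 3.495 19.256 45.640
2 2.458 7.402 77.743
3 1.524 2.845 97.647
4 0.945 1.094 109.987
final: 109.987 2.871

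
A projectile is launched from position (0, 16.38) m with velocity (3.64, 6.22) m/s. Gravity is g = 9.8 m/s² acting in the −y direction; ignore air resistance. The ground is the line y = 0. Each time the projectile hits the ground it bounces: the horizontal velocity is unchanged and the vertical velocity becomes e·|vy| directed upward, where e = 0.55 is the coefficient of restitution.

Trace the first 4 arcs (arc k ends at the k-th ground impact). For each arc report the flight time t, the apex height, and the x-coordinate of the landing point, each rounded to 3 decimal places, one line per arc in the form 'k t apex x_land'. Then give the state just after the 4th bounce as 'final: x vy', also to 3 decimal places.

Arc 1: start y=16.380, vy=6.220 → t=2.570, apex=18.354, x_land=9.355, impact vy=-18.967
  bounce: vy ← 0.55·18.967 = 10.432
Arc 2: start y=0.000, vy=10.432 → t=2.129, apex=5.552, x_land=17.104, impact vy=-10.432
  bounce: vy ← 0.55·10.432 = 5.737
Arc 3: start y=0.000, vy=5.737 → t=1.171, apex=1.679, x_land=21.366, impact vy=-5.737
  bounce: vy ← 0.55·5.737 = 3.156
Arc 4: start y=0.000, vy=3.156 → t=0.644, apex=0.508, x_land=23.711, impact vy=-3.156
  bounce: vy ← 0.55·3.156 = 1.736

1 2.570 18.354 9.355
2 2.129 5.552 17.104
3 1.171 1.679 21.366
4 0.644 0.508 23.711
final: 23.711 1.736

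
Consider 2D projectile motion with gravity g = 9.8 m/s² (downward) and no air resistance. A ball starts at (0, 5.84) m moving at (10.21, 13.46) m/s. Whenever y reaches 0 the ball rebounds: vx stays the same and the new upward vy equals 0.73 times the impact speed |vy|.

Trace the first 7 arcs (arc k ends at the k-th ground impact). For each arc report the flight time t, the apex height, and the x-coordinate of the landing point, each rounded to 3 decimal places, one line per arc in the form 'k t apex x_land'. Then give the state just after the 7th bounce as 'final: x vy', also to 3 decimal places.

Arc 1: start y=5.840, vy=13.460 → t=3.128, apex=15.083, x_land=31.937, impact vy=-17.194
  bounce: vy ← 0.73·17.194 = 12.552
Arc 2: start y=0.000, vy=12.552 → t=2.562, apex=8.038, x_land=58.090, impact vy=-12.552
  bounce: vy ← 0.73·12.552 = 9.163
Arc 3: start y=0.000, vy=9.163 → t=1.870, apex=4.283, x_land=77.182, impact vy=-9.163
  bounce: vy ← 0.73·9.163 = 6.689
Arc 4: start y=0.000, vy=6.689 → t=1.365, apex=2.283, x_land=91.119, impact vy=-6.689
  bounce: vy ← 0.73·6.689 = 4.883
Arc 5: start y=0.000, vy=4.883 → t=0.996, apex=1.216, x_land=101.294, impact vy=-4.883
  bounce: vy ← 0.73·4.883 = 3.564
Arc 6: start y=0.000, vy=3.564 → t=0.727, apex=0.648, x_land=108.721, impact vy=-3.564
  bounce: vy ← 0.73·3.564 = 2.602
Arc 7: start y=0.000, vy=2.602 → t=0.531, apex=0.345, x_land=114.143, impact vy=-2.602
  bounce: vy ← 0.73·2.602 = 1.899

1 3.128 15.083 31.937
2 2.562 8.038 58.090
3 1.870 4.283 77.182
4 1.365 2.283 91.119
5 0.996 1.216 101.294
6 0.727 0.648 108.721
7 0.531 0.345 114.143
final: 114.143 1.899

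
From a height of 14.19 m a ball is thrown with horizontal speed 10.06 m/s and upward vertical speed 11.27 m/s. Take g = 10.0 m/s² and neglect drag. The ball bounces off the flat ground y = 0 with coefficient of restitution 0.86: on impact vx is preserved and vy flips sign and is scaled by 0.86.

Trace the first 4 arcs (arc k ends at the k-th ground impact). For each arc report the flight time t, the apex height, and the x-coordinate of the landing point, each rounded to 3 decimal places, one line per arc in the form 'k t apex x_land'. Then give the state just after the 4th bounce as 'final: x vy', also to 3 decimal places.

Arc 1: start y=14.190, vy=11.270 → t=3.154, apex=20.541, x_land=31.728, impact vy=-20.269
  bounce: vy ← 0.86·20.269 = 17.431
Arc 2: start y=0.000, vy=17.431 → t=3.486, apex=15.192, x_land=66.799, impact vy=-17.431
  bounce: vy ← 0.86·17.431 = 14.991
Arc 3: start y=0.000, vy=14.991 → t=2.998, apex=11.236, x_land=96.960, impact vy=-14.991
  bounce: vy ← 0.86·14.991 = 12.892
Arc 4: start y=0.000, vy=12.892 → t=2.578, apex=8.310, x_land=122.898, impact vy=-12.892
  bounce: vy ← 0.86·12.892 = 11.087

1 3.154 20.541 31.728
2 3.486 15.192 66.799
3 2.998 11.236 96.960
4 2.578 8.310 122.898
final: 122.898 11.087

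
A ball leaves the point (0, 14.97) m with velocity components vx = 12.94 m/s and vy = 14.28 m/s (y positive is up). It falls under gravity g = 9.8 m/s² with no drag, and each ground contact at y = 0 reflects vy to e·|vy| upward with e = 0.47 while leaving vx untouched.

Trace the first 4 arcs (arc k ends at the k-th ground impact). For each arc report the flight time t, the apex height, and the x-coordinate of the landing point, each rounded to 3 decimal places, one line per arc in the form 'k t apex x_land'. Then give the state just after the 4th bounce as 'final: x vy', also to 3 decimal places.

1 3.733 25.374 48.302
2 2.139 5.605 75.981
3 1.005 1.238 88.991
4 0.473 0.274 95.105
final: 95.105 1.088

Arc 1: start y=14.970, vy=14.280 → t=3.733, apex=25.374, x_land=48.302, impact vy=-22.301
  bounce: vy ← 0.47·22.301 = 10.481
Arc 2: start y=0.000, vy=10.481 → t=2.139, apex=5.605, x_land=75.981, impact vy=-10.481
  bounce: vy ← 0.47·10.481 = 4.926
Arc 3: start y=0.000, vy=4.926 → t=1.005, apex=1.238, x_land=88.991, impact vy=-4.926
  bounce: vy ← 0.47·4.926 = 2.315
Arc 4: start y=0.000, vy=2.315 → t=0.473, apex=0.274, x_land=95.105, impact vy=-2.315
  bounce: vy ← 0.47·2.315 = 1.088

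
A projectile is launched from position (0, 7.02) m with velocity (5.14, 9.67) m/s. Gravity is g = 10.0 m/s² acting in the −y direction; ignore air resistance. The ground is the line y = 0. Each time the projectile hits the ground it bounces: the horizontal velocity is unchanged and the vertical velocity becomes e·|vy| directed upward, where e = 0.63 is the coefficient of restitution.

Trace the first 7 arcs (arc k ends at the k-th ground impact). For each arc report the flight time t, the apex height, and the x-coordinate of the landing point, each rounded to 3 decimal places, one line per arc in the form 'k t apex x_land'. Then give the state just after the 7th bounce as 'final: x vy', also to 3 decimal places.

Arc 1: start y=7.020, vy=9.670 → t=2.496, apex=11.695, x_land=12.832, impact vy=-15.294
  bounce: vy ← 0.63·15.294 = 9.635
Arc 2: start y=0.000, vy=9.635 → t=1.927, apex=4.642, x_land=22.737, impact vy=-9.635
  bounce: vy ← 0.63·9.635 = 6.070
Arc 3: start y=0.000, vy=6.070 → t=1.214, apex=1.842, x_land=28.977, impact vy=-6.070
  bounce: vy ← 0.63·6.070 = 3.824
Arc 4: start y=0.000, vy=3.824 → t=0.765, apex=0.731, x_land=32.908, impact vy=-3.824
  bounce: vy ← 0.63·3.824 = 2.409
Arc 5: start y=0.000, vy=2.409 → t=0.482, apex=0.290, x_land=35.385, impact vy=-2.409
  bounce: vy ← 0.63·2.409 = 1.518
Arc 6: start y=0.000, vy=1.518 → t=0.304, apex=0.115, x_land=36.945, impact vy=-1.518
  bounce: vy ← 0.63·1.518 = 0.956
Arc 7: start y=0.000, vy=0.956 → t=0.191, apex=0.046, x_land=37.928, impact vy=-0.956
  bounce: vy ← 0.63·0.956 = 0.602

1 2.496 11.695 12.832
2 1.927 4.642 22.737
3 1.214 1.842 28.977
4 0.765 0.731 32.908
5 0.482 0.290 35.385
6 0.304 0.115 36.945
7 0.191 0.046 37.928
final: 37.928 0.602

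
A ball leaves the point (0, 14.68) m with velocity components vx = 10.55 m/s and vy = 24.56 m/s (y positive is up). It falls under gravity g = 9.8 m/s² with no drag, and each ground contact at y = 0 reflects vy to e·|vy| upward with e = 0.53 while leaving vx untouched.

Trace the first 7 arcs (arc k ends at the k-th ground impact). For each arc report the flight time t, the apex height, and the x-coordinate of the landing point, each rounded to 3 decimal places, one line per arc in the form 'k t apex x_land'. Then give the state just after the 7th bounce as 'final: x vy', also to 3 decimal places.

Arc 1: start y=14.680, vy=24.560 → t=5.552, apex=45.455, x_land=58.572, impact vy=-29.848
  bounce: vy ← 0.53·29.848 = 15.820
Arc 2: start y=0.000, vy=15.820 → t=3.228, apex=12.768, x_land=92.633, impact vy=-15.820
  bounce: vy ← 0.53·15.820 = 8.384
Arc 3: start y=0.000, vy=8.384 → t=1.711, apex=3.587, x_land=110.685, impact vy=-8.384
  bounce: vy ← 0.53·8.384 = 4.444
Arc 4: start y=0.000, vy=4.444 → t=0.907, apex=1.007, x_land=120.253, impact vy=-4.444
  bounce: vy ← 0.53·4.444 = 2.355
Arc 5: start y=0.000, vy=2.355 → t=0.481, apex=0.283, x_land=125.323, impact vy=-2.355
  bounce: vy ← 0.53·2.355 = 1.248
Arc 6: start y=0.000, vy=1.248 → t=0.255, apex=0.079, x_land=128.011, impact vy=-1.248
  bounce: vy ← 0.53·1.248 = 0.662
Arc 7: start y=0.000, vy=0.662 → t=0.135, apex=0.022, x_land=129.435, impact vy=-0.662
  bounce: vy ← 0.53·0.662 = 0.351

1 5.552 45.455 58.572
2 3.228 12.768 92.633
3 1.711 3.587 110.685
4 0.907 1.007 120.253
5 0.481 0.283 125.323
6 0.255 0.079 128.011
7 0.135 0.022 129.435
final: 129.435 0.351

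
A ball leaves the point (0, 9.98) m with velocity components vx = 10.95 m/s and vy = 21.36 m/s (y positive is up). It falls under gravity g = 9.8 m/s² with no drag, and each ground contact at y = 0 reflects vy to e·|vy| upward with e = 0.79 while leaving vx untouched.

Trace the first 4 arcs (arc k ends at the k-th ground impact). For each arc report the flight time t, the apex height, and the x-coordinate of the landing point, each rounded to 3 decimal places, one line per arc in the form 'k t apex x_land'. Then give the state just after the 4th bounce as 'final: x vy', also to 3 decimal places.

Arc 1: start y=9.980, vy=21.360 → t=4.785, apex=33.258, x_land=52.394, impact vy=-25.532
  bounce: vy ← 0.79·25.532 = 20.170
Arc 2: start y=0.000, vy=20.170 → t=4.116, apex=20.756, x_land=97.468, impact vy=-20.170
  bounce: vy ← 0.79·20.170 = 15.934
Arc 3: start y=0.000, vy=15.934 → t=3.252, apex=12.954, x_land=133.076, impact vy=-15.934
  bounce: vy ← 0.79·15.934 = 12.588
Arc 4: start y=0.000, vy=12.588 → t=2.569, apex=8.085, x_land=161.206, impact vy=-12.588
  bounce: vy ← 0.79·12.588 = 9.945

1 4.785 33.258 52.394
2 4.116 20.756 97.468
3 3.252 12.954 133.076
4 2.569 8.085 161.206
final: 161.206 9.945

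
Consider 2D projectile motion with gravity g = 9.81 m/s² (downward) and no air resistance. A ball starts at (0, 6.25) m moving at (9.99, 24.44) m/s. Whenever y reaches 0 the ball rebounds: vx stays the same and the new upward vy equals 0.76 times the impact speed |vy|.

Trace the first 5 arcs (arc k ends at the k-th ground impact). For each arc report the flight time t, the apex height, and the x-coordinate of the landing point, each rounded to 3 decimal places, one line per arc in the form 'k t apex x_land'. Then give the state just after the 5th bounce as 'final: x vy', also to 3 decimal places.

Arc 1: start y=6.250, vy=24.440 → t=5.226, apex=36.694, x_land=52.212, impact vy=-26.832
  bounce: vy ← 0.76·26.832 = 20.392
Arc 2: start y=0.000, vy=20.392 → t=4.157, apex=21.195, x_land=93.745, impact vy=-20.392
  bounce: vy ← 0.76·20.392 = 15.498
Arc 3: start y=0.000, vy=15.498 → t=3.160, apex=12.242, x_land=125.310, impact vy=-15.498
  bounce: vy ← 0.76·15.498 = 11.778
Arc 4: start y=0.000, vy=11.778 → t=2.401, apex=7.071, x_land=149.299, impact vy=-11.778
  bounce: vy ← 0.76·11.778 = 8.952
Arc 5: start y=0.000, vy=8.952 → t=1.825, apex=4.084, x_land=167.531, impact vy=-8.952
  bounce: vy ← 0.76·8.952 = 6.803

1 5.226 36.694 52.212
2 4.157 21.195 93.745
3 3.160 12.242 125.310
4 2.401 7.071 149.299
5 1.825 4.084 167.531
final: 167.531 6.803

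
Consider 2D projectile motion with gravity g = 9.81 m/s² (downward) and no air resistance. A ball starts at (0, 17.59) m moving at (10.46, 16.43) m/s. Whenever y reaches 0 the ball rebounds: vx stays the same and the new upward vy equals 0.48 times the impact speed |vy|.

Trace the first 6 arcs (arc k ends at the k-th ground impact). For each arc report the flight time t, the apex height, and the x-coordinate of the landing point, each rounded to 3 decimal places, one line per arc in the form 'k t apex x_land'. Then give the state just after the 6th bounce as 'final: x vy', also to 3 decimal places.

Arc 1: start y=17.590, vy=16.430 → t=4.203, apex=31.349, x_land=43.962, impact vy=-24.800
  bounce: vy ← 0.48·24.800 = 11.904
Arc 2: start y=0.000, vy=11.904 → t=2.427, apex=7.223, x_land=69.348, impact vy=-11.904
  bounce: vy ← 0.48·11.904 = 5.714
Arc 3: start y=0.000, vy=5.714 → t=1.165, apex=1.664, x_land=81.533, impact vy=-5.714
  bounce: vy ← 0.48·5.714 = 2.743
Arc 4: start y=0.000, vy=2.743 → t=0.559, apex=0.383, x_land=87.382, impact vy=-2.743
  bounce: vy ← 0.48·2.743 = 1.317
Arc 5: start y=0.000, vy=1.317 → t=0.268, apex=0.088, x_land=90.190, impact vy=-1.317
  bounce: vy ← 0.48·1.317 = 0.632
Arc 6: start y=0.000, vy=0.632 → t=0.129, apex=0.020, x_land=91.537, impact vy=-0.632
  bounce: vy ← 0.48·0.632 = 0.303

1 4.203 31.349 43.962
2 2.427 7.223 69.348
3 1.165 1.664 81.533
4 0.559 0.383 87.382
5 0.268 0.088 90.190
6 0.129 0.020 91.537
final: 91.537 0.303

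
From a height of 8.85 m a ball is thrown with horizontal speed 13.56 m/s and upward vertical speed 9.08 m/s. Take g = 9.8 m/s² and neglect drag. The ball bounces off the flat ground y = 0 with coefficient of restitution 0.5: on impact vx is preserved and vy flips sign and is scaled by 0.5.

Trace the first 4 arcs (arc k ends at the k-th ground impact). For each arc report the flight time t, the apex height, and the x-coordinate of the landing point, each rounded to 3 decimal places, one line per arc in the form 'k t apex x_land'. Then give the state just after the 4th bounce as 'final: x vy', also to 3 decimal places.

1 2.559 13.056 34.698
2 1.632 3.264 56.833
3 0.816 0.816 67.901
4 0.408 0.204 73.434
final: 73.434 1.000

Arc 1: start y=8.850, vy=9.080 → t=2.559, apex=13.056, x_land=34.698, impact vy=-15.997
  bounce: vy ← 0.5·15.997 = 7.999
Arc 2: start y=0.000, vy=7.999 → t=1.632, apex=3.264, x_land=56.833, impact vy=-7.999
  bounce: vy ← 0.5·7.999 = 3.999
Arc 3: start y=0.000, vy=3.999 → t=0.816, apex=0.816, x_land=67.901, impact vy=-3.999
  bounce: vy ← 0.5·3.999 = 2.000
Arc 4: start y=0.000, vy=2.000 → t=0.408, apex=0.204, x_land=73.434, impact vy=-2.000
  bounce: vy ← 0.5·2.000 = 1.000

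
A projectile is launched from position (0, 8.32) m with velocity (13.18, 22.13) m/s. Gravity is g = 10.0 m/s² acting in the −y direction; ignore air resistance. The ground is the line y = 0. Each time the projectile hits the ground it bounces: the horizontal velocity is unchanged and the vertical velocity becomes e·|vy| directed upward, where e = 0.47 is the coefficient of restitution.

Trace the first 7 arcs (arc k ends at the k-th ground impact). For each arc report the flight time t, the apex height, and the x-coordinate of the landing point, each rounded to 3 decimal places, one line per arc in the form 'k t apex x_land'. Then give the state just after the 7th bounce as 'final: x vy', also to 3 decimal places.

Arc 1: start y=8.320, vy=22.130 → t=4.775, apex=32.807, x_land=62.928, impact vy=-25.615
  bounce: vy ← 0.47·25.615 = 12.039
Arc 2: start y=0.000, vy=12.039 → t=2.408, apex=7.247, x_land=94.663, impact vy=-12.039
  bounce: vy ← 0.47·12.039 = 5.658
Arc 3: start y=0.000, vy=5.658 → t=1.132, apex=1.601, x_land=109.579, impact vy=-5.658
  bounce: vy ← 0.47·5.658 = 2.659
Arc 4: start y=0.000, vy=2.659 → t=0.532, apex=0.354, x_land=116.589, impact vy=-2.659
  bounce: vy ← 0.47·2.659 = 1.250
Arc 5: start y=0.000, vy=1.250 → t=0.250, apex=0.078, x_land=119.884, impact vy=-1.250
  bounce: vy ← 0.47·1.250 = 0.587
Arc 6: start y=0.000, vy=0.587 → t=0.117, apex=0.017, x_land=121.433, impact vy=-0.587
  bounce: vy ← 0.47·0.587 = 0.276
Arc 7: start y=0.000, vy=0.276 → t=0.055, apex=0.004, x_land=122.160, impact vy=-0.276
  bounce: vy ← 0.47·0.276 = 0.130

1 4.775 32.807 62.928
2 2.408 7.247 94.663
3 1.132 1.601 109.579
4 0.532 0.354 116.589
5 0.250 0.078 119.884
6 0.117 0.017 121.433
7 0.055 0.004 122.160
final: 122.160 0.130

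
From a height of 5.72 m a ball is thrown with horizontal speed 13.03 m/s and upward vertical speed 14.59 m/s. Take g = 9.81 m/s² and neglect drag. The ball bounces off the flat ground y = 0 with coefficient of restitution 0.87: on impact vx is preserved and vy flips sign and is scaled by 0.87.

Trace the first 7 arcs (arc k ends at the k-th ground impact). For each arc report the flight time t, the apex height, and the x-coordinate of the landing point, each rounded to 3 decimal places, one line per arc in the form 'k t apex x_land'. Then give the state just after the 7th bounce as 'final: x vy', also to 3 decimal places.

Arc 1: start y=5.720, vy=14.590 → t=3.325, apex=16.570, x_land=43.328, impact vy=-18.030
  bounce: vy ← 0.87·18.030 = 15.686
Arc 2: start y=0.000, vy=15.686 → t=3.198, apex=12.541, x_land=84.998, impact vy=-15.686
  bounce: vy ← 0.87·15.686 = 13.647
Arc 3: start y=0.000, vy=13.647 → t=2.782, apex=9.493, x_land=121.252, impact vy=-13.647
  bounce: vy ← 0.87·13.647 = 11.873
Arc 4: start y=0.000, vy=11.873 → t=2.421, apex=7.185, x_land=152.792, impact vy=-11.873
  bounce: vy ← 0.87·11.873 = 10.330
Arc 5: start y=0.000, vy=10.330 → t=2.106, apex=5.438, x_land=180.232, impact vy=-10.330
  bounce: vy ← 0.87·10.330 = 8.987
Arc 6: start y=0.000, vy=8.987 → t=1.832, apex=4.116, x_land=204.105, impact vy=-8.987
  bounce: vy ← 0.87·8.987 = 7.818
Arc 7: start y=0.000, vy=7.818 → t=1.594, apex=3.116, x_land=224.875, impact vy=-7.818
  bounce: vy ← 0.87·7.818 = 6.802

1 3.325 16.570 43.328
2 3.198 12.541 84.998
3 2.782 9.493 121.252
4 2.421 7.185 152.792
5 2.106 5.438 180.232
6 1.832 4.116 204.105
7 1.594 3.116 224.875
final: 224.875 6.802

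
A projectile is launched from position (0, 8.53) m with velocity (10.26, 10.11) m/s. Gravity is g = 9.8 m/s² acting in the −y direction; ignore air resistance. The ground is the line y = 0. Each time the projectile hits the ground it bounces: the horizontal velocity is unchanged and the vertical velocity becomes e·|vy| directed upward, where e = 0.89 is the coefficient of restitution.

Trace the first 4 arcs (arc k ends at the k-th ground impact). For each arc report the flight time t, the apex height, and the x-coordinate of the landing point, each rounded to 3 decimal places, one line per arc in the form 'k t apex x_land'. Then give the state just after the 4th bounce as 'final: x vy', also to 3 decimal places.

Arc 1: start y=8.530, vy=10.110 → t=2.706, apex=13.745, x_land=27.768, impact vy=-16.413
  bounce: vy ← 0.89·16.413 = 14.608
Arc 2: start y=0.000, vy=14.608 → t=2.981, apex=10.887, x_land=58.356, impact vy=-14.608
  bounce: vy ← 0.89·14.608 = 13.001
Arc 3: start y=0.000, vy=13.001 → t=2.653, apex=8.624, x_land=85.578, impact vy=-13.001
  bounce: vy ← 0.89·13.001 = 11.571
Arc 4: start y=0.000, vy=11.571 → t=2.361, apex=6.831, x_land=109.806, impact vy=-11.571
  bounce: vy ← 0.89·11.571 = 10.298

1 2.706 13.745 27.768
2 2.981 10.887 58.356
3 2.653 8.624 85.578
4 2.361 6.831 109.806
final: 109.806 10.298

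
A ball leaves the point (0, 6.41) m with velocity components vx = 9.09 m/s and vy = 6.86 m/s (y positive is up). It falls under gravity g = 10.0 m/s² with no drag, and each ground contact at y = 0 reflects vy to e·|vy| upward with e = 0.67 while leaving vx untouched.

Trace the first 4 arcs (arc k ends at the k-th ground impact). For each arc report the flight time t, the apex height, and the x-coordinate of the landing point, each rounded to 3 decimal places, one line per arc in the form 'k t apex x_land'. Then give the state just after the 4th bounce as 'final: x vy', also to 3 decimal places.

Arc 1: start y=6.410, vy=6.860 → t=2.010, apex=8.763, x_land=18.270, impact vy=-13.239
  bounce: vy ← 0.67·13.239 = 8.870
Arc 2: start y=0.000, vy=8.870 → t=1.774, apex=3.934, x_land=34.395, impact vy=-8.870
  bounce: vy ← 0.67·8.870 = 5.943
Arc 3: start y=0.000, vy=5.943 → t=1.189, apex=1.766, x_land=45.199, impact vy=-5.943
  bounce: vy ← 0.67·5.943 = 3.982
Arc 4: start y=0.000, vy=3.982 → t=0.796, apex=0.793, x_land=52.438, impact vy=-3.982
  bounce: vy ← 0.67·3.982 = 2.668

1 2.010 8.763 18.270
2 1.774 3.934 34.395
3 1.189 1.766 45.199
4 0.796 0.793 52.438
final: 52.438 2.668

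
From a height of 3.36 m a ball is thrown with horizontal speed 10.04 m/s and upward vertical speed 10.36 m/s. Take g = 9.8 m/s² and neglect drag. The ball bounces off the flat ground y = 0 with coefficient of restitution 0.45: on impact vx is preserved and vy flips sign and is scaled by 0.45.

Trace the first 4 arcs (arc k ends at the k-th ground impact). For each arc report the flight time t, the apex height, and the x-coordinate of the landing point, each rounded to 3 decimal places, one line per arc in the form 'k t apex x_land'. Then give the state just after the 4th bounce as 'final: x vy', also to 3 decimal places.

Arc 1: start y=3.360, vy=10.360 → t=2.400, apex=8.836, x_land=24.096, impact vy=-13.160
  bounce: vy ← 0.45·13.160 = 5.922
Arc 2: start y=0.000, vy=5.922 → t=1.209, apex=1.789, x_land=36.230, impact vy=-5.922
  bounce: vy ← 0.45·5.922 = 2.665
Arc 3: start y=0.000, vy=2.665 → t=0.544, apex=0.362, x_land=41.690, impact vy=-2.665
  bounce: vy ← 0.45·2.665 = 1.199
Arc 4: start y=0.000, vy=1.199 → t=0.245, apex=0.073, x_land=44.148, impact vy=-1.199
  bounce: vy ← 0.45·1.199 = 0.540

1 2.400 8.836 24.096
2 1.209 1.789 36.230
3 0.544 0.362 41.690
4 0.245 0.073 44.148
final: 44.148 0.540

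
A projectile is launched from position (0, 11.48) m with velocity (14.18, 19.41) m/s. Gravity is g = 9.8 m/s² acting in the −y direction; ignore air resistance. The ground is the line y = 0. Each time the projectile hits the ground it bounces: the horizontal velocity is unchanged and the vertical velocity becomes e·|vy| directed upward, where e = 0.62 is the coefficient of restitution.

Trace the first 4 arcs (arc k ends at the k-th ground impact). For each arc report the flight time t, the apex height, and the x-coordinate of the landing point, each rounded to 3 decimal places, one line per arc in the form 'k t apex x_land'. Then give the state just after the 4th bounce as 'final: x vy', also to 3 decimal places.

Arc 1: start y=11.480, vy=19.410 → t=4.484, apex=30.702, x_land=63.580, impact vy=-24.531
  bounce: vy ← 0.62·24.531 = 15.209
Arc 2: start y=0.000, vy=15.209 → t=3.104, apex=11.802, x_land=107.593, impact vy=-15.209
  bounce: vy ← 0.62·15.209 = 9.430
Arc 3: start y=0.000, vy=9.430 → t=1.924, apex=4.537, x_land=134.881, impact vy=-9.430
  bounce: vy ← 0.62·9.430 = 5.846
Arc 4: start y=0.000, vy=5.846 → t=1.193, apex=1.744, x_land=151.799, impact vy=-5.846
  bounce: vy ← 0.62·5.846 = 3.625

1 4.484 30.702 63.580
2 3.104 11.802 107.593
3 1.924 4.537 134.881
4 1.193 1.744 151.799
final: 151.799 3.625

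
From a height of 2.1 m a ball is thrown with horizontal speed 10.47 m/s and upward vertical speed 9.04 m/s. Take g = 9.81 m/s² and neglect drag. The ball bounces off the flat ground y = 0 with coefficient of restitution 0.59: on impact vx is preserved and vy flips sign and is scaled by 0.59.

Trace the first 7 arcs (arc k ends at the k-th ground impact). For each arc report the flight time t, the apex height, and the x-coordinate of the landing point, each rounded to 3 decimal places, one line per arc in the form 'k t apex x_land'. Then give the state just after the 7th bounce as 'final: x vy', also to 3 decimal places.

Arc 1: start y=2.100, vy=9.040 → t=2.052, apex=6.265, x_land=21.481, impact vy=-11.087
  bounce: vy ← 0.59·11.087 = 6.541
Arc 2: start y=0.000, vy=6.541 → t=1.334, apex=2.181, x_land=35.444, impact vy=-6.541
  bounce: vy ← 0.59·6.541 = 3.859
Arc 3: start y=0.000, vy=3.859 → t=0.787, apex=0.759, x_land=43.682, impact vy=-3.859
  bounce: vy ← 0.59·3.859 = 2.277
Arc 4: start y=0.000, vy=2.277 → t=0.464, apex=0.264, x_land=48.543, impact vy=-2.277
  bounce: vy ← 0.59·2.277 = 1.343
Arc 5: start y=0.000, vy=1.343 → t=0.274, apex=0.092, x_land=51.411, impact vy=-1.343
  bounce: vy ← 0.59·1.343 = 0.793
Arc 6: start y=0.000, vy=0.793 → t=0.162, apex=0.032, x_land=53.102, impact vy=-0.793
  bounce: vy ← 0.59·0.793 = 0.468
Arc 7: start y=0.000, vy=0.468 → t=0.095, apex=0.011, x_land=54.101, impact vy=-0.468
  bounce: vy ← 0.59·0.468 = 0.276

1 2.052 6.265 21.481
2 1.334 2.181 35.444
3 0.787 0.759 43.682
4 0.464 0.264 48.543
5 0.274 0.092 51.411
6 0.162 0.032 53.102
7 0.095 0.011 54.101
final: 54.101 0.276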